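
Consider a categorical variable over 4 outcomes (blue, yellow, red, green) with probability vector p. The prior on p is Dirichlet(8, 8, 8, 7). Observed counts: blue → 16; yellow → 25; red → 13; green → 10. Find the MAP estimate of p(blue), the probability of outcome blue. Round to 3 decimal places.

The posterior is Dirichlet(αᵢ + nᵢ) = Dirichlet(24, 33, 21, 17).
For a Dirichlet(a₁,…,a_K) with all aᵢ > 1, the mode has j-th component (aⱼ − 1)/(Σaᵢ − K).
Here Σaᵢ = 95 and K = 4, so p(blue) = (24 − 1)/(95 − 4) = 23/91 ≈ 0.253.

MAP estimate of p(blue) = 0.253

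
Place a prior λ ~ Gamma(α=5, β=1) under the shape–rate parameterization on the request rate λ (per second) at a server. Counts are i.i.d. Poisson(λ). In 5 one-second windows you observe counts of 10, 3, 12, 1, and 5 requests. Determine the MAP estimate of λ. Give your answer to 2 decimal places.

Σxᵢ = 10+3+12+1+5 = 31, with n = 5.
Posterior ∝ λ^4e^(−1λ) · λ^31e^(−5λ) = λ^35e^(−6λ), i.e. Gamma(shape=36, rate=6).
The mode of a Gamma(a, b) with a ≥ 1 (shape–rate) is (a−1)/b = 35/6 ≈ 5.83.

λ̂_MAP = 5.83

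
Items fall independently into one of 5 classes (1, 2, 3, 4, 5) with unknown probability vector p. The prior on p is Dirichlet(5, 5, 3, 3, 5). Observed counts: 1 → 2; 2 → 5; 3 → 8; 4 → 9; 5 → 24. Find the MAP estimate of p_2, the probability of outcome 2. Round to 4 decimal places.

MAP estimate: 0.1406

The posterior is Dirichlet(αᵢ + nᵢ) = Dirichlet(7, 10, 11, 12, 29).
For a Dirichlet(a₁,…,a_K) with all aᵢ > 1, the mode has j-th component (aⱼ − 1)/(Σaᵢ − K).
Here Σaᵢ = 69 and K = 5, so p_2 = (10 − 1)/(69 − 5) = 9/64 ≈ 0.1406.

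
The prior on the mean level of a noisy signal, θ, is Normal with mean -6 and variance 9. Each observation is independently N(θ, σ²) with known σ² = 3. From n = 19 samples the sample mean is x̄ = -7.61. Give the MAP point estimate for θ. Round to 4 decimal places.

n = 19, x̄ = -7.61.
For a Normal prior and Normal likelihood with known variance, the posterior is Normal; its mode equals its mean, the precision-weighted average.
Prior precision 1/σ₀² = 1/9; data precision n/σ² = 19/3.
θ̂ = ((1/9)·(-6) + (19/3)·(-7.61)) / (1/9 + 19/3) = (-14659/300)/(58/9) = -43977/5800 ≈ -7.5822.

θ̂_MAP = -7.5822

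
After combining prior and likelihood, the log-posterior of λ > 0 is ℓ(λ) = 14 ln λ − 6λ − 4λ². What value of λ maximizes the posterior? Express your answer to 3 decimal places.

λ̂_MAP = 1.000

ℓ'(λ) = 14/λ − 6 − 8λ. Setting this to zero and multiplying by λ: 8λ² + 6λ − 14 = 0.
λ = (−6 + √(6² + 4·8·14)) / (2·8) = (−6 + √484) / 16 = (−6 + 22)/16 = 1.
ℓ''(λ) = −14/λ² − 8 < 0, confirming a maximum.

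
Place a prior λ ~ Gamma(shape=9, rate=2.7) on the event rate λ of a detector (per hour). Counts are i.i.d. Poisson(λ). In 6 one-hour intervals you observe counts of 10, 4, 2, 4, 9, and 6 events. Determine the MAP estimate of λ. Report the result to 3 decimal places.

λ̂_MAP = 4.943

Σxᵢ = 10+4+2+4+9+6 = 35, with n = 6.
Posterior ∝ λ^8e^(−2.7λ) · λ^35e^(−6λ) = λ^43e^(−8.7λ), i.e. Gamma(shape=44, rate=8.7).
The mode of a Gamma(a, b) with a ≥ 1 (shape–rate) is (a−1)/b = 43/8.7 ≈ 4.943.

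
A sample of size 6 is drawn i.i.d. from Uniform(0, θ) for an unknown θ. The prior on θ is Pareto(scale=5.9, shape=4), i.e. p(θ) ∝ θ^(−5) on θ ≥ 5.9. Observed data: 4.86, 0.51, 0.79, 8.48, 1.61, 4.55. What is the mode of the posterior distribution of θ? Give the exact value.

The Uniform(0, θ) likelihood is θ^(−n) for θ ≥ max(xᵢ), zero otherwise. Here max(xᵢ) = 8.48.
Posterior ∝ θ^(−5) · θ^(−6) = θ^(−11) on θ ≥ max(5.9, 8.48) = 8.48.
This density is strictly decreasing in θ, so the posterior mode lies at the lower boundary of the support.

θ̂_MAP = 8.48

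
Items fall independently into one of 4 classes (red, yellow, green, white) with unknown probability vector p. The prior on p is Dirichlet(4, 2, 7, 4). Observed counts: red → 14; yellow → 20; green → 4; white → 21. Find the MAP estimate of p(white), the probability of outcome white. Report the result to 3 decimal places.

The posterior is Dirichlet(αᵢ + nᵢ) = Dirichlet(18, 22, 11, 25).
For a Dirichlet(a₁,…,a_K) with all aᵢ > 1, the mode has j-th component (aⱼ − 1)/(Σaᵢ − K).
Here Σaᵢ = 76 and K = 4, so p(white) = (25 − 1)/(76 − 4) = 24/72 ≈ 0.333.

MAP estimate of p(white) = 0.333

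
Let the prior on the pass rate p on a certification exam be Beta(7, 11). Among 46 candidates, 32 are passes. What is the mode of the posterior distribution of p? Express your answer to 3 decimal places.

Prior: Beta(7, 11).
Data: 32 successes in 46 trials. The binomial likelihood contributes p^32(1−p)^14, so the posterior is Beta(7+32, 11+14) = Beta(39, 25).
For Beta(a, b) with a, b > 1 the mode is (a−1)/(a+b−2) = 38/62 ≈ 0.613.

p̂_MAP = 0.613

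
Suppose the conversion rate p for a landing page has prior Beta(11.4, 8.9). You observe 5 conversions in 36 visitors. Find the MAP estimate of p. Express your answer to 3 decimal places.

Prior: Beta(11.4, 8.9).
Data: 5 successes in 36 trials. The binomial likelihood contributes p^5(1−p)^31, so the posterior is Beta(11.4+5, 8.9+31) = Beta(16.4, 39.9).
For Beta(a, b) with a, b > 1 the mode is (a−1)/(a+b−2) = 15.4/54.3 ≈ 0.284.

p̂_MAP = 0.284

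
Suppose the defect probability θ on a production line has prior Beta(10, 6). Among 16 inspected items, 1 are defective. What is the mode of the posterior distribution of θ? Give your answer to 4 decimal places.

θ̂_MAP = 0.3333

Prior: Beta(10, 6).
Data: 1 success in 16 trials. The binomial likelihood contributes θ(1−θ)^15, so the posterior is Beta(10+1, 6+15) = Beta(11, 21).
For Beta(a, b) with a, b > 1 the mode is (a−1)/(a+b−2) = 10/30 ≈ 0.3333.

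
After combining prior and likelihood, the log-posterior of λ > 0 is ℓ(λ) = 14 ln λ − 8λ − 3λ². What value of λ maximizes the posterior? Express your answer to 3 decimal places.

ℓ'(λ) = 14/λ − 8 − 6λ. Setting this to zero and multiplying by λ: 6λ² + 8λ − 14 = 0.
λ = (−8 + √(8² + 4·6·14)) / (2·6) = (−8 + √400) / 12 = (−8 + 20)/12 = 1.
ℓ''(λ) = −14/λ² − 6 < 0, confirming a maximum.

λ̂_MAP = 1.000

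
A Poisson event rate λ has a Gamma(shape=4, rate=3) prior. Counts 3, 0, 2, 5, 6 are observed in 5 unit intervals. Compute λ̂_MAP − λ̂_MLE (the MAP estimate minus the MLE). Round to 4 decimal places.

Σxᵢ = 16. Posterior is Gamma(20, 8); MAP = (20−1)/8 = 19/8 ≈ 2.37500.
MLE = x̄ = 16/5 ≈ 3.20000.
Difference = 19/8 − 16/5 = -33/40 ≈ -0.8250.

MAP − MLE = -0.8250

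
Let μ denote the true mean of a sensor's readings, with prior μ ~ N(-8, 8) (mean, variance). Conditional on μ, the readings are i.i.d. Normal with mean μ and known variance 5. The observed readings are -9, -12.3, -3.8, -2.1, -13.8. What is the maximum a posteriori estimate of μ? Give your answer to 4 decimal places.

μ̂_MAP = -8.1778

n = 5; x̄ = ((-9) + (-12.3) + (-3.8) + (-2.1) + (-13.8))/5 = -41/5 = -8.2.
For a Normal prior and Normal likelihood with known variance, the posterior is Normal; its mode equals its mean, the precision-weighted average.
Prior precision 1/σ₀² = 1/8 = 0.125; data precision n/σ² = 5/5 = 1.
μ̂ = (0.125·(-8) + 1·(-8.2)) / (0.125 + 1) = (-9.2)/1.125 = -368/45 ≈ -8.1778.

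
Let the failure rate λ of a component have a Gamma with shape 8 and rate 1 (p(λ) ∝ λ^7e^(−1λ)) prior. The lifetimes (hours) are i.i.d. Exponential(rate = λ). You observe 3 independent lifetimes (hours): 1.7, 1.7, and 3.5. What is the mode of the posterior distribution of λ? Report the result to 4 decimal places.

The Exponential(rate=λ) likelihood is ∝ λ^n e^(−λΣtᵢ). Here n = 3 and Σtᵢ = 1.7 + 1.7 + 3.5 = 6.9.
Posterior ∝ λ^7e^(−1λ) · λ^3e^(−6.9λ) = λ^10e^(−7.9λ), i.e. Gamma(11, 7.9).
Mode = (a−1)/b = 10/7.9 ≈ 1.2658.

λ̂_MAP = 1.2658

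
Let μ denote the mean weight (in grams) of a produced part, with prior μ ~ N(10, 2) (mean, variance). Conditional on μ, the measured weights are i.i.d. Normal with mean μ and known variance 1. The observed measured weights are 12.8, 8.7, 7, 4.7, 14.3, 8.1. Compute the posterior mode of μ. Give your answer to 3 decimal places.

μ̂_MAP = 9.323

n = 6; x̄ = (12.8 + 8.7 + 7 + 4.7 + 14.3 + 8.1)/6 = 55.6/6 = 139/15 ≈ 9.2667.
For a Normal prior and Normal likelihood with known variance, the posterior is Normal; its mode equals its mean, the precision-weighted average.
Prior precision 1/σ₀² = 1/2 = 0.5; data precision n/σ² = 6/1 = 6.
μ̂ = (0.5·10 + 6·(139/15)) / (0.5 + 6) = 60.6/6.5 = 606/65 ≈ 9.323.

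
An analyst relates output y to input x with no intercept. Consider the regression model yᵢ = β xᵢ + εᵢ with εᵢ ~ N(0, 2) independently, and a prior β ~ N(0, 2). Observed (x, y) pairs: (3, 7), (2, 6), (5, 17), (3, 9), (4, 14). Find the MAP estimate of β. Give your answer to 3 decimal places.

β̂_MAP = 3.141

log p(β | y) = −Σ(yᵢ − βxᵢ)²/(2·2) − β²/(2·2) + const.
Setting the derivative to zero: Σxᵢ(yᵢ − βxᵢ)/2 − β/2 = 0, so β = Σxᵢyᵢ / (Σxᵢ² + σ²/τ²).
Σxᵢyᵢ = 3·7 + 2·6 + 5·17 + 3·9 + 4·14 = 201; Σxᵢ² = 63; σ²/τ² = 1.
β̂_MAP = 201 / (63 + 1) = 201/64 ≈ 3.141.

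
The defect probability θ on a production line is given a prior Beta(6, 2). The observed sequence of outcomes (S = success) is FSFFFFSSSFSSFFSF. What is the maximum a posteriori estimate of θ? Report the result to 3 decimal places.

Prior: Beta(6, 2).
Data: 7 successes in 16 trials (from the sequence). The binomial likelihood contributes θ^7(1−θ)^9, so the posterior is Beta(6+7, 2+9) = Beta(13, 11).
For Beta(a, b) with a, b > 1 the mode is (a−1)/(a+b−2) = 12/22 ≈ 0.545.

θ̂_MAP = 0.545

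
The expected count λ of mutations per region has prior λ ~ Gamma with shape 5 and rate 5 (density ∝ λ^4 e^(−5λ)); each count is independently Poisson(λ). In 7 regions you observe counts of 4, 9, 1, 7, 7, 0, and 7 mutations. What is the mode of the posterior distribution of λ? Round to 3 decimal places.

Σxᵢ = 4+9+1+7+7+0+7 = 35, with n = 7.
Posterior ∝ λ^4e^(−5λ) · λ^35e^(−7λ) = λ^39e^(−12λ), i.e. Gamma(shape=40, rate=12).
The mode of a Gamma(a, b) with a ≥ 1 (shape–rate) is (a−1)/b = 39/12 ≈ 3.250.

λ̂_MAP = 3.250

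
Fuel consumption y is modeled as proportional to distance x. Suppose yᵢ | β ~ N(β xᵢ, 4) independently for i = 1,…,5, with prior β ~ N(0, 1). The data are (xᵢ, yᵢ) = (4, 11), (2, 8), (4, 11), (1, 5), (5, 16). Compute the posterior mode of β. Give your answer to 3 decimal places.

log p(β | y) = −Σ(yᵢ − βxᵢ)²/(2·4) − β²/(2·1) + const.
Setting the derivative to zero: Σxᵢ(yᵢ − βxᵢ)/4 − β/1 = 0, so β = Σxᵢyᵢ / (Σxᵢ² + σ²/τ²).
Σxᵢyᵢ = 4·11 + 2·8 + 4·11 + 1·5 + 5·16 = 189; Σxᵢ² = 62; σ²/τ² = 4.
β̂_MAP = 189 / (62 + 4) = 189/66 ≈ 2.864.

β̂_MAP = 2.864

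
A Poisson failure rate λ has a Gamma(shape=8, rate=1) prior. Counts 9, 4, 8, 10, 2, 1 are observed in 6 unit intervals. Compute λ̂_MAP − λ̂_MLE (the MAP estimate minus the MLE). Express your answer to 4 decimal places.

Σxᵢ = 34. Posterior is Gamma(42, 7); MAP = (42−1)/7 = 41/7 ≈ 5.85714.
MLE = x̄ = 34/6 ≈ 5.66667.
Difference = 41/7 − 34/6 = 4/21 ≈ 0.1905.

MAP − MLE = 0.1905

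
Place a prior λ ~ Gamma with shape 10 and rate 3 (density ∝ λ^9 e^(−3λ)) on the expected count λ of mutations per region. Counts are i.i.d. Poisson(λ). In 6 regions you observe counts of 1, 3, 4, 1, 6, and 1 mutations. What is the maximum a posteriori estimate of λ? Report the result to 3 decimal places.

λ̂_MAP = 2.778

Σxᵢ = 1+3+4+1+6+1 = 16, with n = 6.
Posterior ∝ λ^9e^(−3λ) · λ^16e^(−6λ) = λ^25e^(−9λ), i.e. Gamma(shape=26, rate=9).
The mode of a Gamma(a, b) with a ≥ 1 (shape–rate) is (a−1)/b = 25/9 ≈ 2.778.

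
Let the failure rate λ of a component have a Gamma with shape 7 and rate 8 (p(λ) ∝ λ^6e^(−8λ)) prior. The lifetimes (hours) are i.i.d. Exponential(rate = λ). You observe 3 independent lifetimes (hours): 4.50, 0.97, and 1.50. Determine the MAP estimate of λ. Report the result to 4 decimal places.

λ̂_MAP = 0.6012

The Exponential(rate=λ) likelihood is ∝ λ^n e^(−λΣtᵢ). Here n = 3 and Σtᵢ = 4.50 + 0.97 + 1.50 = 6.97.
Posterior ∝ λ^6e^(−8λ) · λ^3e^(−6.97λ) = λ^9e^(−14.97λ), i.e. Gamma(10, 14.97).
Mode = (a−1)/b = 9/14.97 ≈ 0.6012.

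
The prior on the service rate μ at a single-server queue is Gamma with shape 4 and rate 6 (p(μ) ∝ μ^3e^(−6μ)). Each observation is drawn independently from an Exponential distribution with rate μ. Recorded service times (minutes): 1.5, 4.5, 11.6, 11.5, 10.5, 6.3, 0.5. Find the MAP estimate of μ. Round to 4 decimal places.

μ̂_MAP = 0.1908

The Exponential(rate=μ) likelihood is ∝ μ^n e^(−μΣtᵢ). Here n = 7 and Σtᵢ = 1.5 + 4.5 + 11.6 + 11.5 + 10.5 + 6.3 + 0.5 = 46.4.
Posterior ∝ μ^3e^(−6μ) · μ^7e^(−46.4μ) = μ^10e^(−52.4μ), i.e. Gamma(11, 52.4).
Mode = (a−1)/b = 10/52.4 ≈ 0.1908.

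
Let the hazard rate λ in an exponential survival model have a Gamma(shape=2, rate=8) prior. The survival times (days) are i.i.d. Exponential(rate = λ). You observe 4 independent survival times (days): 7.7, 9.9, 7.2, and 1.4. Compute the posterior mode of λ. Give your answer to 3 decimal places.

λ̂_MAP = 0.146

The Exponential(rate=λ) likelihood is ∝ λ^n e^(−λΣtᵢ). Here n = 4 and Σtᵢ = 7.7 + 9.9 + 7.2 + 1.4 = 26.2.
Posterior ∝ λe^(−8λ) · λ^4e^(−26.2λ) = λ^5e^(−34.2λ), i.e. Gamma(6, 34.2).
Mode = (a−1)/b = 5/34.2 ≈ 0.146.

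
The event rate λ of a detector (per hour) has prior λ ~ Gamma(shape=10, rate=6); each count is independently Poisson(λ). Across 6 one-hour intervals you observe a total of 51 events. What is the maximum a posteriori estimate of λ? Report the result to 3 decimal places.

Σxᵢ = 51, n = 6.
Posterior ∝ λ^9e^(−6λ) · λ^51e^(−6λ) = λ^60e^(−12λ), i.e. Gamma(shape=61, rate=12).
The mode of a Gamma(a, b) with a ≥ 1 (shape–rate) is (a−1)/b = 60/12 ≈ 5.000.

λ̂_MAP = 5.000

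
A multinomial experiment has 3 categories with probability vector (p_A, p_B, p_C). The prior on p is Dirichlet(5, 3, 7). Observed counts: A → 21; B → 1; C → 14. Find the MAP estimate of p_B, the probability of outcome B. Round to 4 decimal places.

MAP estimate of p_B = 0.0625

The posterior is Dirichlet(αᵢ + nᵢ) = Dirichlet(26, 4, 21).
For a Dirichlet(a₁,…,a_K) with all aᵢ > 1, the mode has j-th component (aⱼ − 1)/(Σaᵢ − K).
Here Σaᵢ = 51 and K = 3, so p_B = (4 − 1)/(51 − 3) = 3/48 ≈ 0.0625.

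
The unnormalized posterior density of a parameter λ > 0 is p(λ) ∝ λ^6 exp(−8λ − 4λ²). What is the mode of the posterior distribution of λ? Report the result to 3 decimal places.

λ̂_MAP = 0.500

ℓ'(λ) = 6/λ − 8 − 8λ. Setting this to zero and multiplying by λ: 8λ² + 8λ − 6 = 0.
λ = (−8 + √(8² + 4·8·6)) / (2·8) = (−8 + √256) / 16 = (−8 + 16)/16 = 1/2.
ℓ''(λ) = −6/λ² − 8 < 0, confirming a maximum.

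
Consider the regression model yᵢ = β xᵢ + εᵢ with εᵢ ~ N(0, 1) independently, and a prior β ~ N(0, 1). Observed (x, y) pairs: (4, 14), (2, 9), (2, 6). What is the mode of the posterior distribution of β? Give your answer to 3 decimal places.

β̂_MAP = 3.440

log p(β | y) = −Σ(yᵢ − βxᵢ)²/(2·1) − β²/(2·1) + const.
Setting the derivative to zero: Σxᵢ(yᵢ − βxᵢ)/1 − β/1 = 0, so β = Σxᵢyᵢ / (Σxᵢ² + σ²/τ²).
Σxᵢyᵢ = 4·14 + 2·9 + 2·6 = 86; Σxᵢ² = 24; σ²/τ² = 1.
β̂_MAP = 86 / (24 + 1) = 86/25 ≈ 3.440.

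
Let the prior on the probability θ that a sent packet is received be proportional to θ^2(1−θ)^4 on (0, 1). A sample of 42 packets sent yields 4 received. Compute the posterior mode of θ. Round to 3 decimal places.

θ̂_MAP = 0.125

The prior density ∝ θ^2(1−θ)^4 is the kernel of Beta(3, 5).
Data: 4 successes in 42 trials. The binomial likelihood contributes θ^4(1−θ)^38, so the posterior is Beta(3+4, 5+38) = Beta(7, 43).
For Beta(a, b) with a, b > 1 the mode is (a−1)/(a+b−2) = 6/48 ≈ 0.125.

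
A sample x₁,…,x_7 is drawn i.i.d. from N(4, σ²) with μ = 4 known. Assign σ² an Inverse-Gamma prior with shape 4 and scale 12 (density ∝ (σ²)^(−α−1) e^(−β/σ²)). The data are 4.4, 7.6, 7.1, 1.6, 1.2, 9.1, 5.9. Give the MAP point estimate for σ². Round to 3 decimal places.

σ̂²_MAP = 5.291

Sum of squared deviations about the known mean: SS = (4.4−4)² + (7.6−4)² + (7.1−4)² + (1.6−4)² + (1.2−4)² + (9.1−4)² + (5.9−4)² = 65.95.
The Normal likelihood contributes (σ²)^(−n/2) exp(−SS/(2σ²)), so the posterior is Inverse-Gamma(α + n/2, β + SS/2) = Inverse-Gamma(7.5, 44.975).
The mode of Inverse-Gamma(a, b) is b/(a+1) = 44.975/8.5 ≈ 5.291.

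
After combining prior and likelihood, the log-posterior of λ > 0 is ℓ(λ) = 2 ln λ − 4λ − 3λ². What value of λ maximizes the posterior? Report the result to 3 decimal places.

ℓ'(λ) = 2/λ − 4 − 6λ. Setting this to zero and multiplying by λ: 6λ² + 4λ − 2 = 0.
λ = (−4 + √(4² + 4·6·2)) / (2·6) = (−4 + √64) / 12 = (−4 + 8)/12 = 1/3.
ℓ''(λ) = −2/λ² − 6 < 0, confirming a maximum.

λ̂_MAP = 0.333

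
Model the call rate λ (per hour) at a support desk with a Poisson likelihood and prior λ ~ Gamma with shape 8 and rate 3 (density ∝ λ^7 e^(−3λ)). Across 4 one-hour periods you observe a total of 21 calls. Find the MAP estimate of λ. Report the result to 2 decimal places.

λ̂_MAP = 4.00

Σxᵢ = 21, n = 4.
Posterior ∝ λ^7e^(−3λ) · λ^21e^(−4λ) = λ^28e^(−7λ), i.e. Gamma(shape=29, rate=7).
The mode of a Gamma(a, b) with a ≥ 1 (shape–rate) is (a−1)/b = 28/7 ≈ 4.00.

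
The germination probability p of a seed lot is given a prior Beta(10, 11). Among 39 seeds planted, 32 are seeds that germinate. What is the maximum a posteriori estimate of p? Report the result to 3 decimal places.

p̂_MAP = 0.707

Prior: Beta(10, 11).
Data: 32 successes in 39 trials. The binomial likelihood contributes p^32(1−p)^7, so the posterior is Beta(10+32, 11+7) = Beta(42, 18).
For Beta(a, b) with a, b > 1 the mode is (a−1)/(a+b−2) = 41/58 ≈ 0.707.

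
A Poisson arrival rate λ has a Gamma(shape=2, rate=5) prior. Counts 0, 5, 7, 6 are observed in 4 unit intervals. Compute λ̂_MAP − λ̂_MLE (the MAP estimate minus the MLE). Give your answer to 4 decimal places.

Σxᵢ = 18. Posterior is Gamma(20, 9); MAP = (20−1)/9 = 19/9 ≈ 2.11111.
MLE = x̄ = 18/4 ≈ 4.50000.
Difference = 19/9 − 18/4 = -43/18 ≈ -2.3889.

MAP − MLE = -2.3889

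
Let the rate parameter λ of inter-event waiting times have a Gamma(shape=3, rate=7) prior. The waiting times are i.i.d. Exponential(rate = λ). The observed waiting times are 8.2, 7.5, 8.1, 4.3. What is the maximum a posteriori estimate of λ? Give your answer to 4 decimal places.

λ̂_MAP = 0.1709

The Exponential(rate=λ) likelihood is ∝ λ^n e^(−λΣtᵢ). Here n = 4 and Σtᵢ = 8.2 + 7.5 + 8.1 + 4.3 = 28.1.
Posterior ∝ λ^2e^(−7λ) · λ^4e^(−28.1λ) = λ^6e^(−35.1λ), i.e. Gamma(7, 35.1).
Mode = (a−1)/b = 6/35.1 ≈ 0.1709.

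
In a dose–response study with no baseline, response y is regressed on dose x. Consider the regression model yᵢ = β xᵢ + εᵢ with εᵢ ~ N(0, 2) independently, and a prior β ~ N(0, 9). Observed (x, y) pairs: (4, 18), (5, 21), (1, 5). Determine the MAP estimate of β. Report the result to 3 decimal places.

β̂_MAP = 4.311

log p(β | y) = −Σ(yᵢ − βxᵢ)²/(2·2) − β²/(2·9) + const.
Setting the derivative to zero: Σxᵢ(yᵢ − βxᵢ)/2 − β/9 = 0, so β = Σxᵢyᵢ / (Σxᵢ² + σ²/τ²).
Σxᵢyᵢ = 4·18 + 5·21 + 1·5 = 182; Σxᵢ² = 42; σ²/τ² = 2/9.
β̂_MAP = 182 / (42 + 2/9) = 182/(380/9) = 819/190 ≈ 4.311.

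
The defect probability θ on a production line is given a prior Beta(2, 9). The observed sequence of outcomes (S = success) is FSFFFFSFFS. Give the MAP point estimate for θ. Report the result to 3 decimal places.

θ̂_MAP = 0.211

Prior: Beta(2, 9).
Data: 3 successes in 10 trials (from the sequence). The binomial likelihood contributes θ^3(1−θ)^7, so the posterior is Beta(2+3, 9+7) = Beta(5, 16).
For Beta(a, b) with a, b > 1 the mode is (a−1)/(a+b−2) = 4/19 ≈ 0.211.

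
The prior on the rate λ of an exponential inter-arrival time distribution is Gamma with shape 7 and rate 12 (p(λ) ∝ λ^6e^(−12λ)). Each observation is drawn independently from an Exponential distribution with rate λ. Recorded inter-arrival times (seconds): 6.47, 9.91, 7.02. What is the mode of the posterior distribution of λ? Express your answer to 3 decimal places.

λ̂_MAP = 0.254

The Exponential(rate=λ) likelihood is ∝ λ^n e^(−λΣtᵢ). Here n = 3 and Σtᵢ = 6.47 + 9.91 + 7.02 = 23.40.
Posterior ∝ λ^6e^(−12λ) · λ^3e^(−23.40λ) = λ^9e^(−35.40λ), i.e. Gamma(10, 35.40).
Mode = (a−1)/b = 9/35.40 ≈ 0.254.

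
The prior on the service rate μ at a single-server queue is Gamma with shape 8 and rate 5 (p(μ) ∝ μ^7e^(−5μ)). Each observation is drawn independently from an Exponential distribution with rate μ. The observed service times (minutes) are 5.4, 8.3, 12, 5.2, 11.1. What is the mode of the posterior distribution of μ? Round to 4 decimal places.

μ̂_MAP = 0.2553

The Exponential(rate=μ) likelihood is ∝ μ^n e^(−μΣtᵢ). Here n = 5 and Σtᵢ = 5.4 + 8.3 + 12 + 5.2 + 11.1 = 42.
Posterior ∝ μ^7e^(−5μ) · μ^5e^(−42μ) = μ^12e^(−47μ), i.e. Gamma(13, 47).
Mode = (a−1)/b = 12/47 ≈ 0.2553.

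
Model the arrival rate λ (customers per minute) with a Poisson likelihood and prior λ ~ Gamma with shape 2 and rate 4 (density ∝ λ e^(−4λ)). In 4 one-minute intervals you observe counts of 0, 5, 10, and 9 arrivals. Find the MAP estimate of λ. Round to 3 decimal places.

Σxᵢ = 0+5+10+9 = 24, with n = 4.
Posterior ∝ λe^(−4λ) · λ^24e^(−4λ) = λ^25e^(−8λ), i.e. Gamma(shape=26, rate=8).
The mode of a Gamma(a, b) with a ≥ 1 (shape–rate) is (a−1)/b = 25/8 ≈ 3.125.

λ̂_MAP = 3.125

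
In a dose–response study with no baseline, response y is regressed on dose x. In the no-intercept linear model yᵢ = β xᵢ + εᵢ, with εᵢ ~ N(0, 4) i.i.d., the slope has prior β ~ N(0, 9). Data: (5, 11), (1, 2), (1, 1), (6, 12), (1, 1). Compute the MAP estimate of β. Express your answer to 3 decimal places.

β̂_MAP = 2.033

log p(β | y) = −Σ(yᵢ − βxᵢ)²/(2·4) − β²/(2·9) + const.
Setting the derivative to zero: Σxᵢ(yᵢ − βxᵢ)/4 − β/9 = 0, so β = Σxᵢyᵢ / (Σxᵢ² + σ²/τ²).
Σxᵢyᵢ = 5·11 + 1·2 + 1·1 + 6·12 + 1·1 = 131; Σxᵢ² = 64; σ²/τ² = 4/9.
β̂_MAP = 131 / (64 + 4/9) = 131/(580/9) = 1179/580 ≈ 2.033.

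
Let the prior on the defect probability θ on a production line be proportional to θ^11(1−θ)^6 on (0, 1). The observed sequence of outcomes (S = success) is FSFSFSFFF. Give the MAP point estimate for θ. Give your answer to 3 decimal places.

The prior density ∝ θ^11(1−θ)^6 is the kernel of Beta(12, 7).
Data: 3 successes in 9 trials (from the sequence). The binomial likelihood contributes θ^3(1−θ)^6, so the posterior is Beta(12+3, 7+6) = Beta(15, 13).
For Beta(a, b) with a, b > 1 the mode is (a−1)/(a+b−2) = 14/26 ≈ 0.538.

θ̂_MAP = 0.538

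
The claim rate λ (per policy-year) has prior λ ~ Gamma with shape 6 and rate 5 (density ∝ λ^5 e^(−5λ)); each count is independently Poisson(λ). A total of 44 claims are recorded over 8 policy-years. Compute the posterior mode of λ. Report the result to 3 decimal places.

λ̂_MAP = 3.769

Σxᵢ = 44, n = 8.
Posterior ∝ λ^5e^(−5λ) · λ^44e^(−8λ) = λ^49e^(−13λ), i.e. Gamma(shape=50, rate=13).
The mode of a Gamma(a, b) with a ≥ 1 (shape–rate) is (a−1)/b = 49/13 ≈ 3.769.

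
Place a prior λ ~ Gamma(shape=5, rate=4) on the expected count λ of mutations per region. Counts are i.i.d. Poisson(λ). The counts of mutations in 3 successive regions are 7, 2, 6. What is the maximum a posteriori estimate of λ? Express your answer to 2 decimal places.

λ̂_MAP = 2.71

Σxᵢ = 7+2+6 = 15, with n = 3.
Posterior ∝ λ^4e^(−4λ) · λ^15e^(−3λ) = λ^19e^(−7λ), i.e. Gamma(shape=20, rate=7).
The mode of a Gamma(a, b) with a ≥ 1 (shape–rate) is (a−1)/b = 19/7 ≈ 2.71.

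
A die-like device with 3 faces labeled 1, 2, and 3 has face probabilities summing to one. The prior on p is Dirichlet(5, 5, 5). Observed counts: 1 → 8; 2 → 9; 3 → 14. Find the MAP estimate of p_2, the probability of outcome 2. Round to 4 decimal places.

MAP estimate: 0.3023

The posterior is Dirichlet(αᵢ + nᵢ) = Dirichlet(13, 14, 19).
For a Dirichlet(a₁,…,a_K) with all aᵢ > 1, the mode has j-th component (aⱼ − 1)/(Σaᵢ − K).
Here Σaᵢ = 46 and K = 3, so p_2 = (14 − 1)/(46 − 3) = 13/43 ≈ 0.3023.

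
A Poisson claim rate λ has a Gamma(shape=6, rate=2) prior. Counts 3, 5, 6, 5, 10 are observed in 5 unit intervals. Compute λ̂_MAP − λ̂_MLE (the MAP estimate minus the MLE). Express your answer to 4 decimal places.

Σxᵢ = 29. Posterior is Gamma(35, 7); MAP = (35−1)/7 = 34/7 ≈ 4.85714.
MLE = x̄ = 29/5 ≈ 5.80000.
Difference = 34/7 − 29/5 = -33/35 ≈ -0.9429.

MAP − MLE = -0.9429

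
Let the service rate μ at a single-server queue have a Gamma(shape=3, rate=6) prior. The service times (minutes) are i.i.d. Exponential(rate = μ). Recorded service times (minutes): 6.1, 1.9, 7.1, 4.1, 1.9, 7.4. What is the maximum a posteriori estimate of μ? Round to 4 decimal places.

The Exponential(rate=μ) likelihood is ∝ μ^n e^(−μΣtᵢ). Here n = 6 and Σtᵢ = 6.1 + 1.9 + 7.1 + 4.1 + 1.9 + 7.4 = 28.5.
Posterior ∝ μ^2e^(−6μ) · μ^6e^(−28.5μ) = μ^8e^(−34.5μ), i.e. Gamma(9, 34.5).
Mode = (a−1)/b = 8/34.5 ≈ 0.2319.

μ̂_MAP = 0.2319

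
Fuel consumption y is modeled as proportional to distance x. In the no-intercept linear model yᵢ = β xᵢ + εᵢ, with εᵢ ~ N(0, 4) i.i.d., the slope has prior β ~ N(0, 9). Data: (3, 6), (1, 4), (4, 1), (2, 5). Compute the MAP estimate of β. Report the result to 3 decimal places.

β̂_MAP = 1.182

log p(β | y) = −Σ(yᵢ − βxᵢ)²/(2·4) − β²/(2·9) + const.
Setting the derivative to zero: Σxᵢ(yᵢ − βxᵢ)/4 − β/9 = 0, so β = Σxᵢyᵢ / (Σxᵢ² + σ²/τ²).
Σxᵢyᵢ = 3·6 + 1·4 + 4·1 + 2·5 = 36; Σxᵢ² = 30; σ²/τ² = 4/9.
β̂_MAP = 36 / (30 + 4/9) = 36/(274/9) = 162/137 ≈ 1.182.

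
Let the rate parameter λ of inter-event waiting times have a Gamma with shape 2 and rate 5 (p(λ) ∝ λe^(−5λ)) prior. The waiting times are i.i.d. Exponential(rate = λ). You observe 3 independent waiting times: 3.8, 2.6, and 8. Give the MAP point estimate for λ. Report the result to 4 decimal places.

λ̂_MAP = 0.2062

The Exponential(rate=λ) likelihood is ∝ λ^n e^(−λΣtᵢ). Here n = 3 and Σtᵢ = 3.8 + 2.6 + 8 = 14.4.
Posterior ∝ λe^(−5λ) · λ^3e^(−14.4λ) = λ^4e^(−19.4λ), i.e. Gamma(5, 19.4).
Mode = (a−1)/b = 4/19.4 ≈ 0.2062.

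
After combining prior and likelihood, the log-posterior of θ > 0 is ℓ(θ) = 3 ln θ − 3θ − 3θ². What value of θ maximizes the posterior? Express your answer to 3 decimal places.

θ̂_MAP = 0.500

ℓ'(θ) = 3/θ − 3 − 6θ. Setting this to zero and multiplying by θ: 6θ² + 3θ − 3 = 0.
θ = (−3 + √(3² + 4·6·3)) / (2·6) = (−3 + √81) / 12 = (−3 + 9)/12 = 1/2.
ℓ''(θ) = −3/θ² − 6 < 0, confirming a maximum.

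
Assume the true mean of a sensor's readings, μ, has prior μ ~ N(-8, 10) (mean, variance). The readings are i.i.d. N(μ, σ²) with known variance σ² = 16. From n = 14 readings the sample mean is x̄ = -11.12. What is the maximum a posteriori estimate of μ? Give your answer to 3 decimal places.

n = 14, x̄ = -11.12.
For a Normal prior and Normal likelihood with known variance, the posterior is Normal; its mode equals its mean, the precision-weighted average.
Prior precision 1/σ₀² = 1/10 = 0.1; data precision n/σ² = 14/16 = 0.875.
μ̂ = (0.1·(-8) + 0.875·(-11.12)) / (0.1 + 0.875) = (-10.53)/0.975 = -10.800.

μ̂_MAP = -10.800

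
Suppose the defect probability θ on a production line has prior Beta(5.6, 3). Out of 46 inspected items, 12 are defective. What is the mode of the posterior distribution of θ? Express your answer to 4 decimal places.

Prior: Beta(5.6, 3).
Data: 12 successes in 46 trials. The binomial likelihood contributes θ^12(1−θ)^34, so the posterior is Beta(5.6+12, 3+34) = Beta(17.6, 37).
For Beta(a, b) with a, b > 1 the mode is (a−1)/(a+b−2) = 16.6/52.6 ≈ 0.3156.

θ̂_MAP = 0.3156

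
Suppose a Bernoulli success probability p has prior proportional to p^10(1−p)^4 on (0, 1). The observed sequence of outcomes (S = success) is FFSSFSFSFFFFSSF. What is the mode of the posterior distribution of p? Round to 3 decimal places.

p̂_MAP = 0.552

The prior density ∝ p^10(1−p)^4 is the kernel of Beta(11, 5).
Data: 6 successes in 15 trials (from the sequence). The binomial likelihood contributes p^6(1−p)^9, so the posterior is Beta(11+6, 5+9) = Beta(17, 14).
For Beta(a, b) with a, b > 1 the mode is (a−1)/(a+b−2) = 16/29 ≈ 0.552.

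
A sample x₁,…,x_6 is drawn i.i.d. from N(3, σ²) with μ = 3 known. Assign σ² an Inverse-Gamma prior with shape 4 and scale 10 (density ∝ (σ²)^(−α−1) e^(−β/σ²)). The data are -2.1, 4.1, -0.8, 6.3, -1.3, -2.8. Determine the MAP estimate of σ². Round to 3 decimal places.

Sum of squared deviations about the known mean: SS = (-2.1−3)² + (4.1−3)² + (-0.8−3)² + (6.3−3)² + (-1.3−3)² + (-2.8−3)² = 104.68.
The Normal likelihood contributes (σ²)^(−n/2) exp(−SS/(2σ²)), so the posterior is Inverse-Gamma(α + n/2, β + SS/2) = Inverse-Gamma(7, 62.34).
The mode of Inverse-Gamma(a, b) is b/(a+1) = 62.34/8 ≈ 7.793.

σ̂²_MAP = 7.793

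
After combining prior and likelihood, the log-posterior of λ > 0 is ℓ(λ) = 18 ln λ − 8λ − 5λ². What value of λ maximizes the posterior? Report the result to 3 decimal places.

ℓ'(λ) = 18/λ − 8 − 10λ. Setting this to zero and multiplying by λ: 10λ² + 8λ − 18 = 0.
λ = (−8 + √(8² + 4·10·18)) / (2·10) = (−8 + √784) / 20 = (−8 + 28)/20 = 1.
ℓ''(λ) = −18/λ² − 10 < 0, confirming a maximum.

λ̂_MAP = 1.000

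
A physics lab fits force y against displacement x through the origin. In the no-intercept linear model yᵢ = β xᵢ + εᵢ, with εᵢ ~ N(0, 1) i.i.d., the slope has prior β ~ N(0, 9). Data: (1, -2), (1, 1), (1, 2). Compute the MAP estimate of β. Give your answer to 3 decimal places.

β̂_MAP = 0.321

log p(β | y) = −Σ(yᵢ − βxᵢ)²/(2·1) − β²/(2·9) + const.
Setting the derivative to zero: Σxᵢ(yᵢ − βxᵢ)/1 − β/9 = 0, so β = Σxᵢyᵢ / (Σxᵢ² + σ²/τ²).
Σxᵢyᵢ = 1·(-2) + 1·1 + 1·2 = 1; Σxᵢ² = 3; σ²/τ² = 1/9.
β̂_MAP = 1 / (3 + 1/9) = 1/(28/9) = 9/28 ≈ 0.321.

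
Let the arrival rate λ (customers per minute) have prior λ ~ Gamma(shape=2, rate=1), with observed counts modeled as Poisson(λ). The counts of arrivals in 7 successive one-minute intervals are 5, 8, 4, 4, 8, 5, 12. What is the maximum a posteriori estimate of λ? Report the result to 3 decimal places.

λ̂_MAP = 5.875

Σxᵢ = 5+8+4+4+8+5+12 = 46, with n = 7.
Posterior ∝ λe^(−1λ) · λ^46e^(−7λ) = λ^47e^(−8λ), i.e. Gamma(shape=48, rate=8).
The mode of a Gamma(a, b) with a ≥ 1 (shape–rate) is (a−1)/b = 47/8 ≈ 5.875.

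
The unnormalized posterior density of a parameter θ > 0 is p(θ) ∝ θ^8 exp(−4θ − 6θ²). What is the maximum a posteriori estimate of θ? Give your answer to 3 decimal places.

θ̂_MAP = 0.667

ℓ'(θ) = 8/θ − 4 − 12θ. Setting this to zero and multiplying by θ: 12θ² + 4θ − 8 = 0.
θ = (−4 + √(4² + 4·12·8)) / (2·12) = (−4 + √400) / 24 = (−4 + 20)/24 = 2/3.
ℓ''(θ) = −8/θ² − 12 < 0, confirming a maximum.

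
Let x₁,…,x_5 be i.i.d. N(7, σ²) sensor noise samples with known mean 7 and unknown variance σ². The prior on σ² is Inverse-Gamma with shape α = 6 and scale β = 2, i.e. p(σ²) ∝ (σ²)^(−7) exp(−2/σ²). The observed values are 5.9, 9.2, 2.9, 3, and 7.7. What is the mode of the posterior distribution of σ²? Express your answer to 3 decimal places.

Sum of squared deviations about the known mean: SS = (5.9−7)² + (9.2−7)² + (2.9−7)² + (3−7)² + (7.7−7)² = 39.35.
The Normal likelihood contributes (σ²)^(−n/2) exp(−SS/(2σ²)), so the posterior is Inverse-Gamma(α + n/2, β + SS/2) = Inverse-Gamma(8.5, 21.675).
The mode of Inverse-Gamma(a, b) is b/(a+1) = 21.675/9.5 ≈ 2.282.

σ̂²_MAP = 2.282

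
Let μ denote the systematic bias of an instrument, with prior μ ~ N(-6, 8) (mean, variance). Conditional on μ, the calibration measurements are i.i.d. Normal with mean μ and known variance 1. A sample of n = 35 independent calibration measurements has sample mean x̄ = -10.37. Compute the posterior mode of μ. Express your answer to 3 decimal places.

μ̂_MAP = -10.354

n = 35, x̄ = -10.37.
For a Normal prior and Normal likelihood with known variance, the posterior is Normal; its mode equals its mean, the precision-weighted average.
Prior precision 1/σ₀² = 1/8 = 0.125; data precision n/σ² = 35/1 = 35.
μ̂ = (0.125·(-6) + 35·(-10.37)) / (0.125 + 35) = (-363.7)/35.125 = -14548/1405 ≈ -10.354.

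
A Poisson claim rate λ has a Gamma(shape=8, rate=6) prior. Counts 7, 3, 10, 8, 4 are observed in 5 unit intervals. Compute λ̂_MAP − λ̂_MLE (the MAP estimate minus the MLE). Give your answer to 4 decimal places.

MAP − MLE = -2.8545

Σxᵢ = 32. Posterior is Gamma(40, 11); MAP = (40−1)/11 = 39/11 ≈ 3.54545.
MLE = x̄ = 32/5 ≈ 6.40000.
Difference = 39/11 − 32/5 = -157/55 ≈ -2.8545.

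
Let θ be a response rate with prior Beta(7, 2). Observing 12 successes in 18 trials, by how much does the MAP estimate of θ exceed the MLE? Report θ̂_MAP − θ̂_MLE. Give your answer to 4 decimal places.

Posterior is Beta(19, 8); MAP = (19−1)/(27−2) = 18/25 ≈ 0.72000.
MLE ignores the prior: θ̂_MLE = k/n = 12/18 ≈ 0.66667.
Difference = 18/25 − 12/18 = 4/75 ≈ 0.0533.

MAP − MLE = 0.0533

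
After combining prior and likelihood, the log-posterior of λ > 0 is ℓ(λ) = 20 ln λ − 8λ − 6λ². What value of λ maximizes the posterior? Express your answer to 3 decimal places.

λ̂_MAP = 1.000

ℓ'(λ) = 20/λ − 8 − 12λ. Setting this to zero and multiplying by λ: 12λ² + 8λ − 20 = 0.
λ = (−8 + √(8² + 4·12·20)) / (2·12) = (−8 + √1024) / 24 = (−8 + 32)/24 = 1.
ℓ''(λ) = −20/λ² − 12 < 0, confirming a maximum.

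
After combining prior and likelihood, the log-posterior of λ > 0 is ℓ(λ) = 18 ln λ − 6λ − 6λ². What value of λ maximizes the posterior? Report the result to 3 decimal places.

λ̂_MAP = 1.000

ℓ'(λ) = 18/λ − 6 − 12λ. Setting this to zero and multiplying by λ: 12λ² + 6λ − 18 = 0.
λ = (−6 + √(6² + 4·12·18)) / (2·12) = (−6 + √900) / 24 = (−6 + 30)/24 = 1.
ℓ''(λ) = −18/λ² − 12 < 0, confirming a maximum.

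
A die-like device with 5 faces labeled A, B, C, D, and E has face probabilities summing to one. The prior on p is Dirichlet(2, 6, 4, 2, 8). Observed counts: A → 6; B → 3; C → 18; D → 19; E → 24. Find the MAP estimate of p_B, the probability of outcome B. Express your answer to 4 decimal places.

MAP estimate of p_B = 0.0920

The posterior is Dirichlet(αᵢ + nᵢ) = Dirichlet(8, 9, 22, 21, 32).
For a Dirichlet(a₁,…,a_K) with all aᵢ > 1, the mode has j-th component (aⱼ − 1)/(Σaᵢ − K).
Here Σaᵢ = 92 and K = 5, so p_B = (9 − 1)/(92 − 5) = 8/87 ≈ 0.0920.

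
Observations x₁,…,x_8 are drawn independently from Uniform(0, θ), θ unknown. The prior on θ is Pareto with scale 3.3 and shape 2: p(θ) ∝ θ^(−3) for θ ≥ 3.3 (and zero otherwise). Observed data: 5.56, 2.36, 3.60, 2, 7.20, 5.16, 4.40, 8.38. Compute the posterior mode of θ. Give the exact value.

θ̂_MAP = 8.38

The Uniform(0, θ) likelihood is θ^(−n) for θ ≥ max(xᵢ), zero otherwise. Here max(xᵢ) = 8.38.
Posterior ∝ θ^(−3) · θ^(−8) = θ^(−11) on θ ≥ max(3.3, 8.38) = 8.38.
This density is strictly decreasing in θ, so the posterior mode lies at the lower boundary of the support.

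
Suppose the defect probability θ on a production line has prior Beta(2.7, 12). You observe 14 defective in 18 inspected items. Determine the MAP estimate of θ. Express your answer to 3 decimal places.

Prior: Beta(2.7, 12).
Data: 14 successes in 18 trials. The binomial likelihood contributes θ^14(1−θ)^4, so the posterior is Beta(2.7+14, 12+4) = Beta(16.7, 16).
For Beta(a, b) with a, b > 1 the mode is (a−1)/(a+b−2) = 15.7/30.7 ≈ 0.511.

θ̂_MAP = 0.511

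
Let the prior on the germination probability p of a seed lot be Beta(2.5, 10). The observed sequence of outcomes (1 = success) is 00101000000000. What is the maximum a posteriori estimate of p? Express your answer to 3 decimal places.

p̂_MAP = 0.143

Prior: Beta(2.5, 10).
Data: 2 successes in 14 trials (from the sequence). The binomial likelihood contributes p^2(1−p)^12, so the posterior is Beta(2.5+2, 10+12) = Beta(4.5, 22).
For Beta(a, b) with a, b > 1 the mode is (a−1)/(a+b−2) = 3.5/24.5 ≈ 0.143.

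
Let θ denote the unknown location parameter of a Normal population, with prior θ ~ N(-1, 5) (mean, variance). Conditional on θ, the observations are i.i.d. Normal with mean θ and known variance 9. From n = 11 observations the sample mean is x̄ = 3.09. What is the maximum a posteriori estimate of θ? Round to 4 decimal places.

θ̂_MAP = 2.5148

n = 11, x̄ = 3.09.
For a Normal prior and Normal likelihood with known variance, the posterior is Normal; its mode equals its mean, the precision-weighted average.
Prior precision 1/σ₀² = 1/5 = 0.2; data precision n/σ² = 11/9.
θ̂ = (0.2·(-1) + (11/9)·3.09) / (0.2 + 11/9) = (1073/300)/(64/45) = 2.51484375 ≈ 2.5148.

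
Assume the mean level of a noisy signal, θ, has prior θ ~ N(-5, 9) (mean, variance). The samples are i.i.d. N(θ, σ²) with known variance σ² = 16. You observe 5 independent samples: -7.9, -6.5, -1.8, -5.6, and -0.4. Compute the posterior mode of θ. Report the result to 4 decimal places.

θ̂_MAP = -4.5869

n = 5; x̄ = ((-7.9) + (-6.5) + (-1.8) + (-5.6) + (-0.4))/5 = -22.2/5 = -4.44.
For a Normal prior and Normal likelihood with known variance, the posterior is Normal; its mode equals its mean, the precision-weighted average.
Prior precision 1/σ₀² = 1/9; data precision n/σ² = 5/16 = 0.3125.
θ̂ = ((1/9)·(-5) + 0.3125·(-4.44)) / (1/9 + 0.3125) = (-1399/720)/(61/144) = -1399/305 ≈ -4.5869.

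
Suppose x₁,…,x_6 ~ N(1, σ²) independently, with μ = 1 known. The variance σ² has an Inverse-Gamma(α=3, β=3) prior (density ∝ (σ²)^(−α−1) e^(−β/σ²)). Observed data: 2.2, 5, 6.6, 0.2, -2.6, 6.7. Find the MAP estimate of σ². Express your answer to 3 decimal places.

σ̂²_MAP = 7.206

Sum of squared deviations about the known mean: SS = (2.2−1)² + (5−1)² + (6.6−1)² + (0.2−1)² + (-2.6−1)² + (6.7−1)² = 94.89.
The Normal likelihood contributes (σ²)^(−n/2) exp(−SS/(2σ²)), so the posterior is Inverse-Gamma(α + n/2, β + SS/2) = Inverse-Gamma(6, 50.445).
The mode of Inverse-Gamma(a, b) is b/(a+1) = 50.445/7 ≈ 7.206.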